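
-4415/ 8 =-551.88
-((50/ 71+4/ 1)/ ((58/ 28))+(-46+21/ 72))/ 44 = 2146499/ 2174304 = 0.99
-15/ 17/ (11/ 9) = -0.72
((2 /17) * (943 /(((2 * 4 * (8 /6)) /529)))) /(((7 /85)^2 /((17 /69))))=156703025 /784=199876.31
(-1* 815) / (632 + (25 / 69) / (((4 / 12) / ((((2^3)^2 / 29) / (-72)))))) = -1.29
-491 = -491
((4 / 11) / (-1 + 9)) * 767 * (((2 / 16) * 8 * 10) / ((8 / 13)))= 566.53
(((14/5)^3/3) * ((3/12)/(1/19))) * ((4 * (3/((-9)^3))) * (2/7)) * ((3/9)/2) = -7448/273375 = -0.03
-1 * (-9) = 9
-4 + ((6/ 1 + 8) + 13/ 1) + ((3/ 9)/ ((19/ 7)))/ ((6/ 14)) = 3982/ 171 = 23.29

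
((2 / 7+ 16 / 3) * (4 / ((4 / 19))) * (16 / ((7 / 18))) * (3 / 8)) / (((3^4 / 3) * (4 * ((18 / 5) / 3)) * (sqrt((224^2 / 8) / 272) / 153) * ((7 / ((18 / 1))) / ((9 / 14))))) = 7718085 * sqrt(34) / 67228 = 669.42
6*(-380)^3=-329232000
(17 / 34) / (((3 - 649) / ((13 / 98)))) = -13 / 126616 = -0.00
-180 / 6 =-30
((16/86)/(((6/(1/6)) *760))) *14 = 7/73530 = 0.00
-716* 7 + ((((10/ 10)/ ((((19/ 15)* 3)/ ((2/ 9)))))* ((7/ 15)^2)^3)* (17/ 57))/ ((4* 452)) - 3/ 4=-100622010870306217/ 20073215475000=-5012.75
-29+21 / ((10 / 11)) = -59 / 10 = -5.90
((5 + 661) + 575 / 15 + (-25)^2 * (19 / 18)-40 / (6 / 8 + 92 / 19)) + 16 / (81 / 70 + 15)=783246197 / 576810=1357.89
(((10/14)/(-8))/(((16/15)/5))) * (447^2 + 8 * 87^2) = -97635375/896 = -108968.05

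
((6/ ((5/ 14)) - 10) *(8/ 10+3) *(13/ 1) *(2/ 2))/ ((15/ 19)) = 159562/ 375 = 425.50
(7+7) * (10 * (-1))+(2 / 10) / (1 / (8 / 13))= -9092 / 65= -139.88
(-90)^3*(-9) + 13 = 6561013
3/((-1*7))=-3/7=-0.43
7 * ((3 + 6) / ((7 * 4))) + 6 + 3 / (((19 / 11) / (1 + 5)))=1419 / 76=18.67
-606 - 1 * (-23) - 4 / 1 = -587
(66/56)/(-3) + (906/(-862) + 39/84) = -5911/6034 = -0.98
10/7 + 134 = 948/7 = 135.43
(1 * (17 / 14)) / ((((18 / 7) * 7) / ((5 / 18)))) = 85 / 4536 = 0.02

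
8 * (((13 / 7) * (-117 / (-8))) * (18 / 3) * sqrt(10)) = 9126 * sqrt(10) / 7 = 4122.71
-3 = -3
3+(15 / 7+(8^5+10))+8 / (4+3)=229490 / 7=32784.29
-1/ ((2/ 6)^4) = -81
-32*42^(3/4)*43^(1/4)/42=-16*42^(3/4)*43^(1/4)/21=-32.19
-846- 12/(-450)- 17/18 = -381113/450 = -846.92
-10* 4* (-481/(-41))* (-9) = 173160/41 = 4223.41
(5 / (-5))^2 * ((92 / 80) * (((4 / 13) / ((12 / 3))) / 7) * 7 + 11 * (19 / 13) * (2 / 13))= 2.56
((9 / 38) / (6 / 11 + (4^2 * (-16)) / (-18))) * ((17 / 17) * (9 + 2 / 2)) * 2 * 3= 13365 / 13889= 0.96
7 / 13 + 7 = 98 / 13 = 7.54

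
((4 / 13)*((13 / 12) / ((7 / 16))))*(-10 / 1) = -160 / 21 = -7.62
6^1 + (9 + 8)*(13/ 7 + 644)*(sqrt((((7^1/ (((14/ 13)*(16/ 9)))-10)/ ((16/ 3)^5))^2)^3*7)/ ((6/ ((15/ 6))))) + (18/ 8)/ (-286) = 2196549893804947065*sqrt(7)/ 151115727451828646838272 + 6855/ 1144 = 5.99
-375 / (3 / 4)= -500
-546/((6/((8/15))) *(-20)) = 182/75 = 2.43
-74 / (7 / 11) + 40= -534 / 7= -76.29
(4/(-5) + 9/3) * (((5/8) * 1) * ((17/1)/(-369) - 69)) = -140129/1476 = -94.94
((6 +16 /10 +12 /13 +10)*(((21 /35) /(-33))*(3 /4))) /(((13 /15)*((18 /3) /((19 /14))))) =-2451 /37180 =-0.07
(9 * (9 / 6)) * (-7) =-189 / 2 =-94.50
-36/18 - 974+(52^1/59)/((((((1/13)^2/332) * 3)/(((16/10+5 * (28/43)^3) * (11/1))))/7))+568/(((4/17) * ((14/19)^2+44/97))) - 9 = 1548723215067570307/409235250120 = 3784432.58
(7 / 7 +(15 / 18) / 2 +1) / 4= 29 / 48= 0.60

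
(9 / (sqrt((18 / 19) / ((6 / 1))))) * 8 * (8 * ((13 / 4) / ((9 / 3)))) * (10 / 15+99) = 62192 * sqrt(57) / 3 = 156513.10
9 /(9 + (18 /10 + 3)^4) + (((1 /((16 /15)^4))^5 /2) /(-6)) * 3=-9443740406359030243166200625 /181285680206131332522239328256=-0.05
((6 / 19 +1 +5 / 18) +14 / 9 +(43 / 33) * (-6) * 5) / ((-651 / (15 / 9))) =225355 / 2449062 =0.09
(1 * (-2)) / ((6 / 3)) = -1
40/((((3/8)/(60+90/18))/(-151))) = -3140800/3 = -1046933.33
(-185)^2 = 34225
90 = 90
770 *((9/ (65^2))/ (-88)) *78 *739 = -139671/ 130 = -1074.39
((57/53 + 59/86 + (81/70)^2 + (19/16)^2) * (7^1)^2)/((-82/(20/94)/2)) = -3223739191/2810645120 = -1.15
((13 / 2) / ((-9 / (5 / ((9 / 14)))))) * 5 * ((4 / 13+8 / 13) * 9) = -700 / 3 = -233.33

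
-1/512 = -0.00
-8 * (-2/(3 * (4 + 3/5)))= 1.16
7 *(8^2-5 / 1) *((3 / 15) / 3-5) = -2037.47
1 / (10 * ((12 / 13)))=13 / 120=0.11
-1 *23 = -23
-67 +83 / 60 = -3937 / 60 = -65.62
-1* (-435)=435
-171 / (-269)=171 / 269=0.64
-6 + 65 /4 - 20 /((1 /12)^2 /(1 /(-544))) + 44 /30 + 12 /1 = 29591 /1020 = 29.01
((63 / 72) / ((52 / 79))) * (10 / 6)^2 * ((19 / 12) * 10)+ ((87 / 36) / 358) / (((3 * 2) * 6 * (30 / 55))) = 352643261 / 6031584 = 58.47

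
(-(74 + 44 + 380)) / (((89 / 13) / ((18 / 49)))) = -116532 / 4361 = -26.72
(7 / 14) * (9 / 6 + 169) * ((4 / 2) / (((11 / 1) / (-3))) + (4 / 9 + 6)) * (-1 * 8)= -36208 / 9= -4023.11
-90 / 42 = -15 / 7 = -2.14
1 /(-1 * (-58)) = 1 /58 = 0.02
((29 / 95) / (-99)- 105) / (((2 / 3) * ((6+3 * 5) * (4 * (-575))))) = 493777 / 151420500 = 0.00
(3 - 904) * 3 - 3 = -2706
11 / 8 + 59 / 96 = 191 / 96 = 1.99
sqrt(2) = 1.41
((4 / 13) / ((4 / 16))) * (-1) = -16 / 13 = -1.23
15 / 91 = 0.16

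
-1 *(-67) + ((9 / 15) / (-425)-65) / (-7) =1134753 / 14875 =76.29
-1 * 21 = -21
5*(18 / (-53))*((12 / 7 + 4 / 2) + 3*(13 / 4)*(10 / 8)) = -27.00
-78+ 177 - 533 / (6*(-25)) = 15383 / 150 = 102.55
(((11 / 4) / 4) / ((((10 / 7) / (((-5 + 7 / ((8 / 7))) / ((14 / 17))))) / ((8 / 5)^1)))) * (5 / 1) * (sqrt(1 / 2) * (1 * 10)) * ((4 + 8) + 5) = 28611 * sqrt(2) / 64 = 632.22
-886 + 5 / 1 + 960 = 79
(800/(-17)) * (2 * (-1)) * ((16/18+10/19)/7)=387200/20349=19.03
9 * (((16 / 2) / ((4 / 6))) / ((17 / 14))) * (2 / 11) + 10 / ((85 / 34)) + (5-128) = -19229 / 187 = -102.83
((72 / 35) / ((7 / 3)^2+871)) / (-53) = -81 / 1829030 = -0.00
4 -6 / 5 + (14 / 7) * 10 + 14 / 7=124 / 5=24.80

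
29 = 29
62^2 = 3844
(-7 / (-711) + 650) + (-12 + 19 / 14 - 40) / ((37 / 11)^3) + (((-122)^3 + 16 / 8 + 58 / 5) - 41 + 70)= -4576009748479349 / 2520999810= -1815156.72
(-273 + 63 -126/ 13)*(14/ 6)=-6664/ 13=-512.62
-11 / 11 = -1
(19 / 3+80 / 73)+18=5569 / 219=25.43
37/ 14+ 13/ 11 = 589/ 154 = 3.82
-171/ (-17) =171/ 17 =10.06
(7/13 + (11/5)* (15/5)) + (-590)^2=22626964/65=348107.14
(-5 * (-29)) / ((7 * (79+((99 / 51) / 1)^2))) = 8381 / 33488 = 0.25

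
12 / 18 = 2 / 3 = 0.67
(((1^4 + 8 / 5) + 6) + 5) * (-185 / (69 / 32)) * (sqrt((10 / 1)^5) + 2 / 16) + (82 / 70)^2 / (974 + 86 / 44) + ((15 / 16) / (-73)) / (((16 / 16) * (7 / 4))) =-369133.25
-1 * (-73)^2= -5329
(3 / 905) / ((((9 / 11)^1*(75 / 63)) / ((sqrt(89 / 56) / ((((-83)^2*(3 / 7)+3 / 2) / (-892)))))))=-34342*sqrt(1246) / 935656875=-0.00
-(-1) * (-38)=-38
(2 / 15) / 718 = 1 / 5385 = 0.00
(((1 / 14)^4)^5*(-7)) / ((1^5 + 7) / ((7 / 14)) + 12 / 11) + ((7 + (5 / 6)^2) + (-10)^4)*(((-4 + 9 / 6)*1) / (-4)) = 6254.81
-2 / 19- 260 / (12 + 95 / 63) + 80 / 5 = -3.35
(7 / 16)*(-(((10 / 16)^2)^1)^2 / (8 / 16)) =-4375 / 32768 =-0.13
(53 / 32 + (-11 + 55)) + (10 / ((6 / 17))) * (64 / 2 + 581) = 1671743 / 96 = 17413.99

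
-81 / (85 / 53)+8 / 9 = -37957 / 765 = -49.62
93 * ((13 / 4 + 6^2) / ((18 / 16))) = 9734 / 3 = 3244.67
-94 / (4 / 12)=-282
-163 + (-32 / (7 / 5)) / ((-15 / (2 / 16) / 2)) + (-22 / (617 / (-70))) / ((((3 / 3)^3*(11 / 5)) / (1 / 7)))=-2104955 / 12957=-162.46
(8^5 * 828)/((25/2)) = 54263808/25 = 2170552.32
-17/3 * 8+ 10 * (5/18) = -383/9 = -42.56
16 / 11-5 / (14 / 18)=-383 / 77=-4.97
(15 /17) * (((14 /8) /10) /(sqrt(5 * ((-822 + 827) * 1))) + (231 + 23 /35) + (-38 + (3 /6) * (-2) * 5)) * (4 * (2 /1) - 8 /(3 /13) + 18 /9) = -9774253 /2380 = -4106.83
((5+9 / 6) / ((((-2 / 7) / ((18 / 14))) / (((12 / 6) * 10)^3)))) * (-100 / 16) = 1462500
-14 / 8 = -7 / 4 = -1.75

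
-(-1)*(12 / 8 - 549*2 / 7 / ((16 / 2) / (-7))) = 138.75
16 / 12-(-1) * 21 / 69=1.64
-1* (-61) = 61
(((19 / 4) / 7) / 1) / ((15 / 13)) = 247 / 420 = 0.59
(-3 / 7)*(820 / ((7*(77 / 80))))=-196800 / 3773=-52.16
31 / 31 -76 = -75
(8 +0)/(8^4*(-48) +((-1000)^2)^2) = 0.00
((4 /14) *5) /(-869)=-10 /6083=-0.00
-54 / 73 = -0.74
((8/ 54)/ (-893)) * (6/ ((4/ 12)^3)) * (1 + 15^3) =-81024/ 893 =-90.73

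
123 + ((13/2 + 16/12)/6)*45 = 727/4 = 181.75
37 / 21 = 1.76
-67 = -67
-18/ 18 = -1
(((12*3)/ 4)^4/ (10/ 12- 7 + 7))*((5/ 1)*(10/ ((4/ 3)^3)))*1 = 2657205/ 16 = 166075.31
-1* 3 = -3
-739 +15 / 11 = -8114 / 11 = -737.64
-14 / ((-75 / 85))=238 / 15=15.87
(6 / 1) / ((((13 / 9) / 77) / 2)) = 8316 / 13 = 639.69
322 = 322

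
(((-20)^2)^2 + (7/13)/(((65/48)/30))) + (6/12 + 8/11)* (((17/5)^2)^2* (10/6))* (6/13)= 37212087871/232375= 160138.09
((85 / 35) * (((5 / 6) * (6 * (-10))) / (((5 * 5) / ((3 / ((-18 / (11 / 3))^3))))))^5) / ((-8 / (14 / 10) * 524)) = -71013218880066067 / 260940460054357225133015040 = -0.00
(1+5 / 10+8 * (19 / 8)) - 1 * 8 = 25 / 2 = 12.50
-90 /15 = -6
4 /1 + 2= 6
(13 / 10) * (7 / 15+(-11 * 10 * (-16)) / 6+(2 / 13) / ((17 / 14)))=324789 / 850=382.10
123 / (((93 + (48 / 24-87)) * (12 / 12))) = 123 / 8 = 15.38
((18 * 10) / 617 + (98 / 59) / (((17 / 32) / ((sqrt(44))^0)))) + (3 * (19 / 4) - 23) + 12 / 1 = 16506871 / 2475404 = 6.67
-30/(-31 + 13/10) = 100/99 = 1.01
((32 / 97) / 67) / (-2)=-16 / 6499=-0.00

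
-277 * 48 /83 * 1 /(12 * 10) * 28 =-15512 /415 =-37.38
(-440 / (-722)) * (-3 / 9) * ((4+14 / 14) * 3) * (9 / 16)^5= -16238475 / 94633984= -0.17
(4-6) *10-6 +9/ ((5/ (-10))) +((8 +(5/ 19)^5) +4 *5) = -39614459/ 2476099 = -16.00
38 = 38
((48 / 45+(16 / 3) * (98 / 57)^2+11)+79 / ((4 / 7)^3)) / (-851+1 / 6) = -1407381191 / 2653783200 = -0.53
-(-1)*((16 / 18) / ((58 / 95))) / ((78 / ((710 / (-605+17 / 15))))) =-337250 / 15366897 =-0.02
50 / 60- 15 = -85 / 6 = -14.17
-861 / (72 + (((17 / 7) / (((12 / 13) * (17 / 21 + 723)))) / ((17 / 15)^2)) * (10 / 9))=-17798592 / 1488449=-11.96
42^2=1764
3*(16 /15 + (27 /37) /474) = 93671 /29230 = 3.20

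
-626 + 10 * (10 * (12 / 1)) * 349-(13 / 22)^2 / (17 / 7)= 3440734489 / 8228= 418173.86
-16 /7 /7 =-16 /49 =-0.33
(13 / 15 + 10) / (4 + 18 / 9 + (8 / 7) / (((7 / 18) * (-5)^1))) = 7987 / 3978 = 2.01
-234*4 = -936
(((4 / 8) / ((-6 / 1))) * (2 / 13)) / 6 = -1 / 468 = -0.00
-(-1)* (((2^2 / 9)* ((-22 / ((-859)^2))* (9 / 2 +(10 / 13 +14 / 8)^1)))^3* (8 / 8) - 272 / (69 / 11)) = -641736738448186869166645912 / 14799410077848954630032259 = -43.36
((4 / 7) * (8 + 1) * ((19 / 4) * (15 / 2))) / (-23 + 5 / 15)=-7695 / 952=-8.08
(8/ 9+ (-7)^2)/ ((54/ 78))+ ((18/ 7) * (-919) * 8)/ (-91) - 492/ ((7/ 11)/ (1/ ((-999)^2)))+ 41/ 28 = 238417884701/ 847635516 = 281.27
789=789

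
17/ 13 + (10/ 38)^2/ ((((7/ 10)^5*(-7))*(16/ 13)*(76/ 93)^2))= 1970976576619/ 1594542074216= 1.24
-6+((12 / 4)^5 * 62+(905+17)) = 15982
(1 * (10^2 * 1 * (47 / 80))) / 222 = 235 / 888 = 0.26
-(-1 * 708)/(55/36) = 25488/55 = 463.42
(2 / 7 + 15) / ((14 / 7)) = 107 / 14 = 7.64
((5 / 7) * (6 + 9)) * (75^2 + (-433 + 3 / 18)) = 778825 / 14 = 55630.36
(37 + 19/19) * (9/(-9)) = -38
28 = 28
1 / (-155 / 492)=-492 / 155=-3.17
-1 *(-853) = 853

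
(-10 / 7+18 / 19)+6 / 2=335 / 133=2.52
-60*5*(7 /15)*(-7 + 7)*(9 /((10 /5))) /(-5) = 0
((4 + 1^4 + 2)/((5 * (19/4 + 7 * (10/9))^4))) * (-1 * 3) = -35271936/206859834005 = -0.00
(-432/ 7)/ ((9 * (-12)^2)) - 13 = -274/ 21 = -13.05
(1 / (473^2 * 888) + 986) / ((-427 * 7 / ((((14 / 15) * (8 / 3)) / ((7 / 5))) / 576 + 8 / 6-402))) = 3632779179738785 / 27485784206496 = 132.17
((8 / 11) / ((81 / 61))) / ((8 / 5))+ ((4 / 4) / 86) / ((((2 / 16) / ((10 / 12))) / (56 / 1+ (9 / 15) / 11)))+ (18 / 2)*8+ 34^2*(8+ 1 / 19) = 621106201 / 66177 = 9385.53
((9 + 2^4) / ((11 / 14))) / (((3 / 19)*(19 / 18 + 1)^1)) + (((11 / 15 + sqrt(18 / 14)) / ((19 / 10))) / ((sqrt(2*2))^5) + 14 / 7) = 15*sqrt(7) / 2128 + 37135645 / 371184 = 100.07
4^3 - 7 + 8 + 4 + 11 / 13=908 / 13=69.85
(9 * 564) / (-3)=-1692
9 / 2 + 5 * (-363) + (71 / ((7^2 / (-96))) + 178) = -173617 / 98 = -1771.60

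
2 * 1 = 2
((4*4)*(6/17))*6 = 576/17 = 33.88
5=5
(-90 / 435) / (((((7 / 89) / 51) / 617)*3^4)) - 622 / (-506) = -471793429 / 462231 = -1020.69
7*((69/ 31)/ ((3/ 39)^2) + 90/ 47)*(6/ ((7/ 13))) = 42966846/ 1457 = 29489.94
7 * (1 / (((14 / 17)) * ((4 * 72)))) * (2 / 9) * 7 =119 / 2592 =0.05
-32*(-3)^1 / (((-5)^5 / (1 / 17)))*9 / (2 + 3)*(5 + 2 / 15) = -22176 / 1328125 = -0.02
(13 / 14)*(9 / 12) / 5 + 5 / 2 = 2.64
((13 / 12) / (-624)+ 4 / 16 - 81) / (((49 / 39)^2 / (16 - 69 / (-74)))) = -1407064763 / 1624448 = -866.18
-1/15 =-0.07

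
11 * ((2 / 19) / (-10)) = -11 / 95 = -0.12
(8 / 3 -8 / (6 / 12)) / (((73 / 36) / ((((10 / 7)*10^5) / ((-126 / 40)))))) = 3200000000 / 10731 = 298201.47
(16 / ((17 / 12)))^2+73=57961 / 289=200.56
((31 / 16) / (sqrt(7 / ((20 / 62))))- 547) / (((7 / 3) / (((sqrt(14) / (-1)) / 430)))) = 3*sqrt(14)*(61264- sqrt(2170)) / 337120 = 2.04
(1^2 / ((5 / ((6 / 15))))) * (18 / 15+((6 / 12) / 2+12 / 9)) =167 / 750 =0.22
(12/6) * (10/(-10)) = -2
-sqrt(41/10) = -sqrt(410)/10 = -2.02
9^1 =9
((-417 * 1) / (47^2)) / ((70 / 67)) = -27939 / 154630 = -0.18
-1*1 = -1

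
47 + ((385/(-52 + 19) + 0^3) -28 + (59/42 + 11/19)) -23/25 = 167521/19950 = 8.40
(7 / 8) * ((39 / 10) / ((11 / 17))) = 4641 / 880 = 5.27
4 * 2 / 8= 1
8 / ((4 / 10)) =20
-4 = -4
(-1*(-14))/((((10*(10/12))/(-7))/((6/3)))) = -588/25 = -23.52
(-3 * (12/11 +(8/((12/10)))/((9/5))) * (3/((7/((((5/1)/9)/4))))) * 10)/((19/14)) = -35600/5643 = -6.31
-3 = -3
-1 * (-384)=384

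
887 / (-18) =-887 / 18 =-49.28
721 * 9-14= 6475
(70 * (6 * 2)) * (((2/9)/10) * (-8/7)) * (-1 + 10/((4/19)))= -992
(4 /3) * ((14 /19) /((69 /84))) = 1.20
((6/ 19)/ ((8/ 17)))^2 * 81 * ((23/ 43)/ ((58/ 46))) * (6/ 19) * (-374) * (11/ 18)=-76417720731/ 68425384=-1116.80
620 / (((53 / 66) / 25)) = 1023000 / 53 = 19301.89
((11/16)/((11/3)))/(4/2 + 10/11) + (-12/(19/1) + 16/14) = 39205/68096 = 0.58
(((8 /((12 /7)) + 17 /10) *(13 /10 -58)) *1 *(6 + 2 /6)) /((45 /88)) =-558866 /125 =-4470.93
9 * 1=9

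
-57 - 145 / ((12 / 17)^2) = -50113 / 144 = -348.01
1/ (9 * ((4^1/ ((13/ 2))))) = 13/ 72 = 0.18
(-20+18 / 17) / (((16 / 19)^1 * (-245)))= 437 / 4760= 0.09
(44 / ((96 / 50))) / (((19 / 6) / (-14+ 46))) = 4400 / 19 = 231.58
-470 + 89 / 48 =-22471 / 48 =-468.15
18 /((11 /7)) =126 /11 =11.45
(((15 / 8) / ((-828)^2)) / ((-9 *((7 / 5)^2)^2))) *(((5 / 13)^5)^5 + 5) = -7875457605944666641524699015625 / 19912227583751170938567100729178390592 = -0.00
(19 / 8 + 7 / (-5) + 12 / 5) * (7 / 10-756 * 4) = -816291 / 80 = -10203.64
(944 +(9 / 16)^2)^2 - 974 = 58376812961 / 65536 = 890759.48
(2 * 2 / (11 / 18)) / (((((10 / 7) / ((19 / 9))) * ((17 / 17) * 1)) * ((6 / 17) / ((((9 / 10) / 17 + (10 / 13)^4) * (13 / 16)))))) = 260287517 / 29000400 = 8.98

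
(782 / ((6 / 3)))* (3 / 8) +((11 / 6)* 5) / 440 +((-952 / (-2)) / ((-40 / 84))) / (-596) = 5304031 / 35760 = 148.32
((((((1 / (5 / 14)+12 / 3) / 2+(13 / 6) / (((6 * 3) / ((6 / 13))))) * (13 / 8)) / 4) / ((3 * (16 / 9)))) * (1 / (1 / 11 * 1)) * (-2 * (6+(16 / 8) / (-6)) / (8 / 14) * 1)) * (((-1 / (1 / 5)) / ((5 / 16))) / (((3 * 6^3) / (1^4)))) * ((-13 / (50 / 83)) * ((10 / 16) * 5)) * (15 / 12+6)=-165600952517 / 238878720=-693.24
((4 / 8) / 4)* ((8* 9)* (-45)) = -405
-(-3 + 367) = -364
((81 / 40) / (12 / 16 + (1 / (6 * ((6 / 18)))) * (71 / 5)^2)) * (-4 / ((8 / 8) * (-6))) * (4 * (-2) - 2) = -1350 / 10157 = -0.13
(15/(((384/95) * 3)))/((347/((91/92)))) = 43225/12258816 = 0.00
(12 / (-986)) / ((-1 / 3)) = 18 / 493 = 0.04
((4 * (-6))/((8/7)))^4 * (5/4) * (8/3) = 648270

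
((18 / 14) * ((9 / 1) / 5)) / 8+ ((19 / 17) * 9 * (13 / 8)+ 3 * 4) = 68151 / 2380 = 28.63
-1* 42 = -42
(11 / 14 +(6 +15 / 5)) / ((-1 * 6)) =-137 / 84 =-1.63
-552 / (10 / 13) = -3588 / 5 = -717.60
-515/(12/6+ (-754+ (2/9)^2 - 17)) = 8343/12457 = 0.67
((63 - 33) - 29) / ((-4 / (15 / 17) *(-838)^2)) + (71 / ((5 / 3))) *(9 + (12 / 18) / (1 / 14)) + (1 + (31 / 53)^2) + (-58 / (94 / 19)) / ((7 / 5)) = 34156057398284977 / 44131083175312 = 773.97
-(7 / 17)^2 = -49 / 289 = -0.17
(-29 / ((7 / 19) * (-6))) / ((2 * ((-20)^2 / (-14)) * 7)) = -0.03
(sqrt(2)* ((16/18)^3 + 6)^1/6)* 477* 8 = 1035832* sqrt(2)/243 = 6028.34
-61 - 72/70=-2171/35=-62.03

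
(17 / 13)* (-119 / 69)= -2023 / 897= -2.26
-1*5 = -5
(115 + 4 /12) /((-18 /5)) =-865 /27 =-32.04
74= 74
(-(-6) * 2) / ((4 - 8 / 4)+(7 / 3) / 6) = 216 / 43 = 5.02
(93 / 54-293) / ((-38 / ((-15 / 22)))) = -26215 / 5016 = -5.23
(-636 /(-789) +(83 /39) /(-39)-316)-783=-439324654 /400023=-1098.25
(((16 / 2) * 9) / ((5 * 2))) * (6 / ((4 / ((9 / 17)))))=486 / 85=5.72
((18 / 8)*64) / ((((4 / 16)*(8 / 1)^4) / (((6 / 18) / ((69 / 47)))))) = 47 / 1472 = 0.03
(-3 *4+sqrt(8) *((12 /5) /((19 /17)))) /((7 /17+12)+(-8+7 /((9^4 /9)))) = -74358 /27397+2528172 *sqrt(2) /2602715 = -1.34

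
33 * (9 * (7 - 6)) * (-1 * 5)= -1485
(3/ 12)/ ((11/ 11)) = 1/ 4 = 0.25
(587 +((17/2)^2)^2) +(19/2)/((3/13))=280715/48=5848.23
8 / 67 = 0.12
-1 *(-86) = 86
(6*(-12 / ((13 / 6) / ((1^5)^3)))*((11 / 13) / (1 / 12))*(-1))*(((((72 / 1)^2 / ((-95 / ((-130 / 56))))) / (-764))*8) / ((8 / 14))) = -36951552 / 47177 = -783.25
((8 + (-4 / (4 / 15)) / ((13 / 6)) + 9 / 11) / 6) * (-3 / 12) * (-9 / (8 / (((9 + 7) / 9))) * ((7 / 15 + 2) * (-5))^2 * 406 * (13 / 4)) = 75312797 / 2376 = 31697.31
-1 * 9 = -9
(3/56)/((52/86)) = 0.09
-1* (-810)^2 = -656100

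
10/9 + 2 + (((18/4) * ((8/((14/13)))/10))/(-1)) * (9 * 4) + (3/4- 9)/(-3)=-144247/1260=-114.48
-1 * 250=-250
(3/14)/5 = 3/70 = 0.04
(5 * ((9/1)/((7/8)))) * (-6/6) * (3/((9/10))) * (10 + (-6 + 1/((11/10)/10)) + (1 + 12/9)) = -203600/77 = -2644.16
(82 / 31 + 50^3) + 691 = 3896503 / 31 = 125693.65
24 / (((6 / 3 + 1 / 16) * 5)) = 128 / 55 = 2.33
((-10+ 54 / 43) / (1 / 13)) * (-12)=58656 / 43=1364.09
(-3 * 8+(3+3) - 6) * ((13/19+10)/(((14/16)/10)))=-55680/19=-2930.53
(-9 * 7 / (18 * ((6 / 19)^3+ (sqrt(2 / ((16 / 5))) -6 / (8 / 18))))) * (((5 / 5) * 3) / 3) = 329321167 * sqrt(10) / 68038024837+ 17741859786 / 68038024837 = 0.28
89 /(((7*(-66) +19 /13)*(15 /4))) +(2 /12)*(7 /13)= 29739 /778310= 0.04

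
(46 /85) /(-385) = -46 /32725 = -0.00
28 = 28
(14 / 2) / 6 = 7 / 6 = 1.17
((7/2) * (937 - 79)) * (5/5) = 3003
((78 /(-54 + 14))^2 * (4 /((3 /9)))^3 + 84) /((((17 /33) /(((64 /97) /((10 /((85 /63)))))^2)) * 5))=20.47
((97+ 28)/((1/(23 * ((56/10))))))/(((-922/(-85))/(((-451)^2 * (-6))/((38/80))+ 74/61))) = -2037552283364500/534299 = -3813505702.55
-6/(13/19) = -114/13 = -8.77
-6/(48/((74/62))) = -37/248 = -0.15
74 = 74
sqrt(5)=2.24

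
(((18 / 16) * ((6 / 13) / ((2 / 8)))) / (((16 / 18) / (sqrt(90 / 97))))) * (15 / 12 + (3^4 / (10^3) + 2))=2428299 * sqrt(970) / 10088000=7.50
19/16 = 1.19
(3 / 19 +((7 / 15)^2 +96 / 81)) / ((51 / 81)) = 2.48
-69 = -69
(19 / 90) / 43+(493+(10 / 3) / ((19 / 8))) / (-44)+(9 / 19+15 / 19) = -16125443 / 1617660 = -9.97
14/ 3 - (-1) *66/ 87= 472/ 87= 5.43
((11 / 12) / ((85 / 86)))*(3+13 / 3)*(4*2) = 41624 / 765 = 54.41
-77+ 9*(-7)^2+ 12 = 376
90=90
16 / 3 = 5.33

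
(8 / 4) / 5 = 2 / 5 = 0.40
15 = 15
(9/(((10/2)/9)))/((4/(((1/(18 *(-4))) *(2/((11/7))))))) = -63/880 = -0.07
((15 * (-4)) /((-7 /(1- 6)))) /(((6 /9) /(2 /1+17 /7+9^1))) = -42300 /49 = -863.27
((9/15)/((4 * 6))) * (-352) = -44/5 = -8.80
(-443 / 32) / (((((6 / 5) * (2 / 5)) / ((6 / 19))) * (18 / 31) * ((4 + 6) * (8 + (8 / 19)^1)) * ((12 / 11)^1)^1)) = -151063 / 884736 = -0.17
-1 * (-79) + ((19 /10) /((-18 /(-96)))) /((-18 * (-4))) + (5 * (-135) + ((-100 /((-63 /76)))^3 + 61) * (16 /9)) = 35112595552451 /11252115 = 3120532.94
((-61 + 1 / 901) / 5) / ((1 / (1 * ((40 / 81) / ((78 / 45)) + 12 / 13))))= -29312 / 1989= -14.74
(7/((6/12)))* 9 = 126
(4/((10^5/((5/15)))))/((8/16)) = 0.00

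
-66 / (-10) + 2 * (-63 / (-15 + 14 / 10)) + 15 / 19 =53793 / 3230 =16.65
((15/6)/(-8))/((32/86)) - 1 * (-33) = 8233/256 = 32.16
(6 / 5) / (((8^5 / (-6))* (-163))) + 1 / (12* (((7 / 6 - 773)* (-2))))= 1710799 / 30918778880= 0.00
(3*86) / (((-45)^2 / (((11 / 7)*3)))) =946 / 1575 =0.60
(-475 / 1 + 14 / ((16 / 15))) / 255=-1.81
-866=-866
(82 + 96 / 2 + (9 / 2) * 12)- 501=-317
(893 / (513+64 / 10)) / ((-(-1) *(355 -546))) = -4465 / 496027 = -0.01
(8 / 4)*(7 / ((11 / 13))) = 182 / 11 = 16.55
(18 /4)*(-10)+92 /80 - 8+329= 5543 /20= 277.15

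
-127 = -127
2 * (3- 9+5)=-2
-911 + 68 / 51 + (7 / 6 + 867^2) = 1501561 / 2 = 750780.50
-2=-2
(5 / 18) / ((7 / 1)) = 5 / 126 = 0.04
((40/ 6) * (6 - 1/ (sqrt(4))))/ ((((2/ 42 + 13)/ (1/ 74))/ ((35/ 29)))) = 0.05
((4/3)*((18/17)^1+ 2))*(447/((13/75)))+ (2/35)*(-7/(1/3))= 893898/85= 10516.45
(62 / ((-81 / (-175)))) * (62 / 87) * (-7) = -4708900 / 7047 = -668.21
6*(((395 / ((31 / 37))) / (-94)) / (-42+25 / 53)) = 2323785 / 3206857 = 0.72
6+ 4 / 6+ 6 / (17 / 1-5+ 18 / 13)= 619 / 87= 7.11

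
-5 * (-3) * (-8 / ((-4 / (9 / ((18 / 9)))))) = 135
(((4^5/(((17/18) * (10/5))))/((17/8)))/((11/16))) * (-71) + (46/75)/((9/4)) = -56534045464/2145825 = -26346.07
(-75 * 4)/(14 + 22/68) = -10200/487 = -20.94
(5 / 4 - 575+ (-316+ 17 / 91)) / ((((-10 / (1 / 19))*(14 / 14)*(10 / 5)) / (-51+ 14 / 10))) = -10037831 / 86450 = -116.11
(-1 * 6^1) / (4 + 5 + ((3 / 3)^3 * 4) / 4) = -3 / 5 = -0.60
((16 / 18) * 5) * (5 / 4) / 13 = 50 / 117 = 0.43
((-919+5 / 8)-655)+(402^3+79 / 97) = 50411470701 / 776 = 64963235.44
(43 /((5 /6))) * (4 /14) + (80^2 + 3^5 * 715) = 180159.74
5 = 5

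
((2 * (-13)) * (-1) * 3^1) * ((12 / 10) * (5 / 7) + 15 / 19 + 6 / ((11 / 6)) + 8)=1474278 / 1463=1007.71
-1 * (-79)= 79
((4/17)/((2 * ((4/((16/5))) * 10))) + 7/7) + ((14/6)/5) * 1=1.48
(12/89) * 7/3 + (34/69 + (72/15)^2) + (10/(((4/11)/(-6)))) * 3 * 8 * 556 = -338021542834/153525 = -2201736.15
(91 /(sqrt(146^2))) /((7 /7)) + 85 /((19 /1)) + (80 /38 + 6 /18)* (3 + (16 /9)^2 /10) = 44433727 /3370410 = 13.18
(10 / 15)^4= 16 / 81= 0.20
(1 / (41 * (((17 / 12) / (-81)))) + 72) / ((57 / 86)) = 1410744 / 13243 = 106.53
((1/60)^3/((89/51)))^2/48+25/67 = 49274956800019363/132056884224000000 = 0.37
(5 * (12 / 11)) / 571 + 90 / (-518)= -267105 / 1626779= -0.16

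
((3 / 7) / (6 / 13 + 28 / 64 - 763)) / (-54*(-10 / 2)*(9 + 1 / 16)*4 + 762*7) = -416 / 11186069139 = -0.00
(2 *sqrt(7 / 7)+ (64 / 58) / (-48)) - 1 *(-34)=35.98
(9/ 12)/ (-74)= -0.01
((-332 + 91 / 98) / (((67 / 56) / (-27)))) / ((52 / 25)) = 3128625 / 871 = 3591.99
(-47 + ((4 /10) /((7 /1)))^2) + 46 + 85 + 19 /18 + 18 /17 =32281199 /374850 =86.12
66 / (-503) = -66 / 503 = -0.13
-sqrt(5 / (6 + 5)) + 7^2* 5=245- sqrt(55) / 11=244.33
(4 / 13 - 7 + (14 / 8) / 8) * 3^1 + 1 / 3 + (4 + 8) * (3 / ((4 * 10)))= -113489 / 6240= -18.19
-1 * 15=-15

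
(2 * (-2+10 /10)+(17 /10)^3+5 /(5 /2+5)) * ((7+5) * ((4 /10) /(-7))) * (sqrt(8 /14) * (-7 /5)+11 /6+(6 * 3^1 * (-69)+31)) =21478 * sqrt(7) /21875+15582289 /5250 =2970.65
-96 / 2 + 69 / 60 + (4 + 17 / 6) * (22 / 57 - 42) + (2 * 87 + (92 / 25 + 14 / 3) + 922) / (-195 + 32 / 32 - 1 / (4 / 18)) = -2286271451 / 6788700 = -336.78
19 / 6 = 3.17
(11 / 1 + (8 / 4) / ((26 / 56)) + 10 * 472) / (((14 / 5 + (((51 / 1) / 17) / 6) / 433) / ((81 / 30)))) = 239895423 / 52559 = 4564.31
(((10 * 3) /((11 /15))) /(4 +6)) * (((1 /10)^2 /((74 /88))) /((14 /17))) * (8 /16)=153 /5180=0.03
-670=-670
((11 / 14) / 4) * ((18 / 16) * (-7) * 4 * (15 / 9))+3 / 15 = -809 / 80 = -10.11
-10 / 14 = -5 / 7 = -0.71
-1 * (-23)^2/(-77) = 529/77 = 6.87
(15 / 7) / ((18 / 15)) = 25 / 14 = 1.79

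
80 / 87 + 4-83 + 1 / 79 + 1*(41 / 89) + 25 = -32179622 / 611697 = -52.61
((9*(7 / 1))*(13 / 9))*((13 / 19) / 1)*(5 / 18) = 5915 / 342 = 17.30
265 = 265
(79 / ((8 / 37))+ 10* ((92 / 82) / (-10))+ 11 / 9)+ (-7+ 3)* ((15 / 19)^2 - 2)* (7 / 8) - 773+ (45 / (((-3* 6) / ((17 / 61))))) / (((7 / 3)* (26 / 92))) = -2388476742919 / 5915545272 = -403.76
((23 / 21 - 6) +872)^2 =751854.15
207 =207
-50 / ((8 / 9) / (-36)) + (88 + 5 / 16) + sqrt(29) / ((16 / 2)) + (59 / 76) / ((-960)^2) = 2113.99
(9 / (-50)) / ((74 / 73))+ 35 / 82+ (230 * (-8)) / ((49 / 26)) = -976.08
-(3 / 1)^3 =-27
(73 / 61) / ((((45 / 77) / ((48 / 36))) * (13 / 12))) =89936 / 35685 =2.52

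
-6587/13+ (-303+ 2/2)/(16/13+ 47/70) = -14974757/22503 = -665.46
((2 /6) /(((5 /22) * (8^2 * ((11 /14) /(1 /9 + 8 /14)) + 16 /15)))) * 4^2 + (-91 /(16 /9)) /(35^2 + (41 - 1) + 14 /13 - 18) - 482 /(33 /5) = -170726881433 /2346524400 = -72.76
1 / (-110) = -1 / 110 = -0.01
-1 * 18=-18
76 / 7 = 10.86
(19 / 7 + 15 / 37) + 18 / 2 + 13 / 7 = 3620 / 259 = 13.98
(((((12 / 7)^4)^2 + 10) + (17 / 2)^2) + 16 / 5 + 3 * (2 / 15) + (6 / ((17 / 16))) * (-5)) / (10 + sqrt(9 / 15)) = 1295602317145 / 97413607298 - 259120463429 * sqrt(15) / 974136072980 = 12.27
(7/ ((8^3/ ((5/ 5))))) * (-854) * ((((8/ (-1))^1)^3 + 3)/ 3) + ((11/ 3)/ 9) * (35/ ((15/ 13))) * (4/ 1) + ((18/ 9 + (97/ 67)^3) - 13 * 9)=11964693482321/ 6236621568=1918.46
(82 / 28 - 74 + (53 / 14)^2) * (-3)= 33363 / 196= 170.22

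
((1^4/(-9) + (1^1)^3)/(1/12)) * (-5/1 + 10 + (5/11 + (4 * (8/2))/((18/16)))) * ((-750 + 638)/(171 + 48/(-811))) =-137.52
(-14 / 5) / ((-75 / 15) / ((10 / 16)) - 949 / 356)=4984 / 18985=0.26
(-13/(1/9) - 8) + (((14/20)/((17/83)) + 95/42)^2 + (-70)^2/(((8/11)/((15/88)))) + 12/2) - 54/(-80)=54159187909/50979600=1062.37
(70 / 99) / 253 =70 / 25047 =0.00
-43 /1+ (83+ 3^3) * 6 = 617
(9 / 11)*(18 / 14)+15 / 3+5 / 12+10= 15217 / 924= 16.47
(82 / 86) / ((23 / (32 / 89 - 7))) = -24231 / 88021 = -0.28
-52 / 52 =-1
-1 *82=-82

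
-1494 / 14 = -747 / 7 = -106.71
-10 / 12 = -5 / 6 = -0.83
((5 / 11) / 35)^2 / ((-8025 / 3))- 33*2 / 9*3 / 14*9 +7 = -113286251 / 15860075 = -7.14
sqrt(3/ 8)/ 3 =sqrt(6)/ 12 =0.20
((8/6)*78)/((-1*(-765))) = 104/765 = 0.14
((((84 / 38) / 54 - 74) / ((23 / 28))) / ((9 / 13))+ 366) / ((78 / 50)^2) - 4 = 5004515902 / 53838837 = 92.95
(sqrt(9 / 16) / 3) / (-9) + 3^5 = 8747 / 36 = 242.97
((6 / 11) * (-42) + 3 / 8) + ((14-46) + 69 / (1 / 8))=43777 / 88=497.47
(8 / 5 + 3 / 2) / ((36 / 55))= 341 / 72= 4.74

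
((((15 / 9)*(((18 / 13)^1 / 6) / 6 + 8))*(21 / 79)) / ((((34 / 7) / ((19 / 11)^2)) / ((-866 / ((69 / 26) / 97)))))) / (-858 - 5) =70580790455 / 879687831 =80.23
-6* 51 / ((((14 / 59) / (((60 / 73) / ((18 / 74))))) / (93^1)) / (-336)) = 9939810240 / 73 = 136161784.11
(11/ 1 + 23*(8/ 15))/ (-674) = -349/ 10110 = -0.03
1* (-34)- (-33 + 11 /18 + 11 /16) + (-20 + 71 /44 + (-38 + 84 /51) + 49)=-216445 /26928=-8.04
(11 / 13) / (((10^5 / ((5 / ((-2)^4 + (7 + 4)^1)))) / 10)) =11 / 702000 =0.00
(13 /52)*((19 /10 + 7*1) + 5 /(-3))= 217 /120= 1.81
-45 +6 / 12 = -89 / 2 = -44.50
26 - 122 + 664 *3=1896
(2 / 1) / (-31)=-2 / 31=-0.06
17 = 17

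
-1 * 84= -84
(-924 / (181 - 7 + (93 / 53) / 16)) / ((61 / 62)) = -16193408 / 3002115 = -5.39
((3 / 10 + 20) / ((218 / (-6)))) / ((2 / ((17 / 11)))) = -0.43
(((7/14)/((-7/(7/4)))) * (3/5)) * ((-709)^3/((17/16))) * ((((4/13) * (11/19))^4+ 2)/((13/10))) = 31853442094763878584/822583675901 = 38723649.68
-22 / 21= -1.05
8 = 8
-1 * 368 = -368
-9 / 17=-0.53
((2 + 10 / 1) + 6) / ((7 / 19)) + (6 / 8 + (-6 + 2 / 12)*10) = -733 / 84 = -8.73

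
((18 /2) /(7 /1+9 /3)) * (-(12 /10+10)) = -10.08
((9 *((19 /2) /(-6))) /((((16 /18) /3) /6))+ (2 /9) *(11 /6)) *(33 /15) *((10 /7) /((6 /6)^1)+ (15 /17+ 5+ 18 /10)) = -5775.79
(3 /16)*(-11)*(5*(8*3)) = -495 /2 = -247.50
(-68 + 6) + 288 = 226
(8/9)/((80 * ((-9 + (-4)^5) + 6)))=-1/92430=-0.00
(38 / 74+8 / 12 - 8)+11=464 / 111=4.18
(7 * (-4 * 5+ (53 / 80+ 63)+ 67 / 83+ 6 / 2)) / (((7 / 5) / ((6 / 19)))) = 945597 / 12616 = 74.95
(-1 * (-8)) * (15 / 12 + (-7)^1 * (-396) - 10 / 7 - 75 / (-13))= 2022086 / 91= 22220.73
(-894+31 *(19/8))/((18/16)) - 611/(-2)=-7627/18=-423.72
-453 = -453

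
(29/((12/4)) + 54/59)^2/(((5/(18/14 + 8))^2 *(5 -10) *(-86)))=592873801/660102030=0.90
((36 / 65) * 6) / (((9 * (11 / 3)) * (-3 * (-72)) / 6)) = 2 / 715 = 0.00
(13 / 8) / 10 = 13 / 80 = 0.16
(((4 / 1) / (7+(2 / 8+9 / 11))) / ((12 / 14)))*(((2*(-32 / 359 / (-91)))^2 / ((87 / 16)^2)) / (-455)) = -92274688 / 559207711157393025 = -0.00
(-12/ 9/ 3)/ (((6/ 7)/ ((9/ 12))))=-7/ 18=-0.39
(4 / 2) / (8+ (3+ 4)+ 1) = 1 / 8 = 0.12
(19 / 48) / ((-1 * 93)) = -19 / 4464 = -0.00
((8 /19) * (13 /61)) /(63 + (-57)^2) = 13 /479826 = 0.00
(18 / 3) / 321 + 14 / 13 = 1524 / 1391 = 1.10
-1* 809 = -809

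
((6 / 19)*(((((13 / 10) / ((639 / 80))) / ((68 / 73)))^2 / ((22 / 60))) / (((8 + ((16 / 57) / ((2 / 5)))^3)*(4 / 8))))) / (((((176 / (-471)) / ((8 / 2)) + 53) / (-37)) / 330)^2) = 410142993310440702000 / 1222168565608926439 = 335.59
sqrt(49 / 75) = 0.81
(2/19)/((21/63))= 6/19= 0.32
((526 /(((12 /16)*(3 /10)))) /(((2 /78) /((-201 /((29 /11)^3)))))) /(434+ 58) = -6097923260 /2999847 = -2032.74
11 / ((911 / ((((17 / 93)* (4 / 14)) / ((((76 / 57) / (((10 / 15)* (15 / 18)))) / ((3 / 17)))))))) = 55 / 1186122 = 0.00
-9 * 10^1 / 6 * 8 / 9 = -40 / 3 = -13.33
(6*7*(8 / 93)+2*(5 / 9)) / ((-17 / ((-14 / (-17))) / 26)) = -479752 / 80631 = -5.95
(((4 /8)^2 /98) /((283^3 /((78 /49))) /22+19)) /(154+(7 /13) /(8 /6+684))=5733156 /224002886830268539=0.00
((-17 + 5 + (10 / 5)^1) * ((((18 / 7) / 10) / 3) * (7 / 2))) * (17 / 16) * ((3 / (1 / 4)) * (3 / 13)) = -8.83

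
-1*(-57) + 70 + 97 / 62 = 7971 / 62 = 128.56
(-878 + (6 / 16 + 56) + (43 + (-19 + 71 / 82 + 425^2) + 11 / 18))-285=530013451 / 2952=179543.85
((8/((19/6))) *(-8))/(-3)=128/19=6.74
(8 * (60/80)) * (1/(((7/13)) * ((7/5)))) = 390/49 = 7.96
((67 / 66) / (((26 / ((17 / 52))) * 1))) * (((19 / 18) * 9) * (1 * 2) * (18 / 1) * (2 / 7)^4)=129846 / 4463459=0.03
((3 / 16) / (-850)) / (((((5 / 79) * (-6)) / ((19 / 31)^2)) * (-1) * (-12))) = 28519 / 1568352000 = 0.00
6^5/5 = 7776/5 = 1555.20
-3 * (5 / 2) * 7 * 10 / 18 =-175 / 6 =-29.17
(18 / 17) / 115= 18 / 1955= 0.01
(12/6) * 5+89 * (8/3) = 742/3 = 247.33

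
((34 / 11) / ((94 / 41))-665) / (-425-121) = 1.22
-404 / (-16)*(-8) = -202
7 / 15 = 0.47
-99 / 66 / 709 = -3 / 1418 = -0.00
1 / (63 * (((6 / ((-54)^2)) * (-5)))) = -54 / 35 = -1.54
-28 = -28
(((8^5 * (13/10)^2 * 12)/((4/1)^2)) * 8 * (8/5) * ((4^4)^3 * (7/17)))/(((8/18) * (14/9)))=11288411004469248/2125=5312193413867.88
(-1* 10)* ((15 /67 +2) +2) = -2830 /67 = -42.24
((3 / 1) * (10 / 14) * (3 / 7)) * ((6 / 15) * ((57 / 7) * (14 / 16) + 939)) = 68121 / 196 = 347.56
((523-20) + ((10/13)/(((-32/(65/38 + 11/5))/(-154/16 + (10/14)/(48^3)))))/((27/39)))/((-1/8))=-2136302522237/529514496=-4034.46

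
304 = 304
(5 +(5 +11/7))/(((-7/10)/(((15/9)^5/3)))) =-31250/441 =-70.86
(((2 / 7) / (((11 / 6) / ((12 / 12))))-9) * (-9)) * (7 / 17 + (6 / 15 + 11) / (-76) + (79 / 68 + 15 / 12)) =5571261 / 26180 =212.81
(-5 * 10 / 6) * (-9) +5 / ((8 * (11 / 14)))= 3335 / 44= 75.80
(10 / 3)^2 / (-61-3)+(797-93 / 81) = 343733 / 432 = 795.68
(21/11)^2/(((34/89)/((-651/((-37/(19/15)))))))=161823627/761090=212.62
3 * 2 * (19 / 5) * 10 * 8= 1824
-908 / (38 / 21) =-9534 / 19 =-501.79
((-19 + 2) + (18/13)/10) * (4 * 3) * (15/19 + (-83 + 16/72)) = 12292736/741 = 16589.39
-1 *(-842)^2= -708964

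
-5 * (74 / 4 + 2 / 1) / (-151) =0.68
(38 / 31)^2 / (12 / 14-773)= -10108 / 5194205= -0.00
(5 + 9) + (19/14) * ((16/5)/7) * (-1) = 3278/245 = 13.38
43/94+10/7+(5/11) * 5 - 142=-997695/7238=-137.84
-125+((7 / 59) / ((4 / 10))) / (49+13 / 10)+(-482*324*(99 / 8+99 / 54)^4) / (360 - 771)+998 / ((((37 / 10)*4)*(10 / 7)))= 3578113377004173025 / 231064647168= 15485334.61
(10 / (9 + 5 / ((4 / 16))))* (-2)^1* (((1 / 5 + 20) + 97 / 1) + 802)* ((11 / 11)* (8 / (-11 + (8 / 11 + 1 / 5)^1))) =4044480 / 8033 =503.48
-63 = -63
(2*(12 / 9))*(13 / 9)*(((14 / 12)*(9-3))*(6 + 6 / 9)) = 14560 / 81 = 179.75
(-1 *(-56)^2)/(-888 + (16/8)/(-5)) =3.53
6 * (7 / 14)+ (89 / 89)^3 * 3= 6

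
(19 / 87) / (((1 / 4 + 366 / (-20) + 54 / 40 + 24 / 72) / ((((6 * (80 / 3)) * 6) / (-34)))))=91200 / 242063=0.38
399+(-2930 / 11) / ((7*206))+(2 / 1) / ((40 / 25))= 12691671 / 31724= 400.07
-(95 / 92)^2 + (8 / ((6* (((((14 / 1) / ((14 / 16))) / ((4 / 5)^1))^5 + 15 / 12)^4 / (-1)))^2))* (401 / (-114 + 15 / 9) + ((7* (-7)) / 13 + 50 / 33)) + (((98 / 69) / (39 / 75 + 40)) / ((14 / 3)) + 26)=200499729028972521669407782686276950599549193803175587835758778775524711 / 8038886869127077568225925988264045994843189259887818718067685556250000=24.94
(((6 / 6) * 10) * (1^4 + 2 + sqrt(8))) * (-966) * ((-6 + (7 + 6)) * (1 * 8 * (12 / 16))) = -1217160-811440 * sqrt(2) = -2364709.45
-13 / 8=-1.62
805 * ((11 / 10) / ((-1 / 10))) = -8855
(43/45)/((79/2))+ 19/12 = 22859/14220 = 1.61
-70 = -70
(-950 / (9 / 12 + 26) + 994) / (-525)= -34186 / 18725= -1.83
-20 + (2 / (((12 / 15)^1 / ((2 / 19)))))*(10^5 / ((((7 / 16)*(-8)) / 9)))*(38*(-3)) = 53999860 / 7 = 7714265.71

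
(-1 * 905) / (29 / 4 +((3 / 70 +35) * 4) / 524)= -16597700 / 137871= -120.39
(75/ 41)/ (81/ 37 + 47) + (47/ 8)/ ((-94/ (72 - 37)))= -128365/ 59696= -2.15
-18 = -18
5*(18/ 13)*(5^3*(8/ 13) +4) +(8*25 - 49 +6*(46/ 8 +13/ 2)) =265241/ 338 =784.74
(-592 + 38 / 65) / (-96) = 6407 / 1040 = 6.16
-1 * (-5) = 5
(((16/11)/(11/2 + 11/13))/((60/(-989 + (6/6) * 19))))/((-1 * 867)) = 20176/4720815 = 0.00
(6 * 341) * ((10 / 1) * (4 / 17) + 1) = 6860.12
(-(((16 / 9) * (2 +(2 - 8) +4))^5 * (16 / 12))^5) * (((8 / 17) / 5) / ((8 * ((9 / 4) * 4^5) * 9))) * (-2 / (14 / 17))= 0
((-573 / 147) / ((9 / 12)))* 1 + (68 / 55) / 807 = -5.20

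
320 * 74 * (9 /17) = 12536.47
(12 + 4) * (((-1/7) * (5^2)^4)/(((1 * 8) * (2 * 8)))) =-390625/56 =-6975.45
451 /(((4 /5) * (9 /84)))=15785 /3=5261.67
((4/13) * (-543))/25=-2172/325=-6.68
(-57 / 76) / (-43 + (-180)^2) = -3 / 129428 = -0.00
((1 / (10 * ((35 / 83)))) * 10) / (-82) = -0.03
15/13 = 1.15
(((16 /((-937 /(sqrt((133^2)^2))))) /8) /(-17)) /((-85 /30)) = -212268 /270793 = -0.78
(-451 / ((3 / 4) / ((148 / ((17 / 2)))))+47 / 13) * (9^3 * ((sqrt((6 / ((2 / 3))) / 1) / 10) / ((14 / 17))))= -1011763791 / 364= -2779570.85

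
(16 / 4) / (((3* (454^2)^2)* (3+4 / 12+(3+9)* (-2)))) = -1 / 658498984568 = -0.00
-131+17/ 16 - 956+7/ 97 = -1685263/ 1552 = -1085.87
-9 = -9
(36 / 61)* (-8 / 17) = -288 / 1037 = -0.28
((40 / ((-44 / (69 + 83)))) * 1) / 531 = -1520 / 5841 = -0.26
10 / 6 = 5 / 3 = 1.67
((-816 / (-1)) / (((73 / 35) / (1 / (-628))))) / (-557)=7140 / 6383777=0.00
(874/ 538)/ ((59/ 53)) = 23161/ 15871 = 1.46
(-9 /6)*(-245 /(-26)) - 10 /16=-14.76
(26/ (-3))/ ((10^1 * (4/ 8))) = -26/ 15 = -1.73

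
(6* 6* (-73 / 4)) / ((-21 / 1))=219 / 7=31.29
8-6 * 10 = -52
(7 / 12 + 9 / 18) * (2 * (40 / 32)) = 65 / 24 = 2.71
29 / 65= 0.45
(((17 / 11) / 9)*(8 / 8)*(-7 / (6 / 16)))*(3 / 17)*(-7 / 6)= 196 / 297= 0.66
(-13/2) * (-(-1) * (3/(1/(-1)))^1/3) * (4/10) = 2.60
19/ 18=1.06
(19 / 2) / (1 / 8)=76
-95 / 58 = -1.64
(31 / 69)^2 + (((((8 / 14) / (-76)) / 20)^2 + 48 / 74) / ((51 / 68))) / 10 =898463284519 / 3116041173000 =0.29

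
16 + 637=653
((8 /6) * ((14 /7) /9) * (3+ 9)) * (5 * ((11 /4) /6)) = 220 /27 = 8.15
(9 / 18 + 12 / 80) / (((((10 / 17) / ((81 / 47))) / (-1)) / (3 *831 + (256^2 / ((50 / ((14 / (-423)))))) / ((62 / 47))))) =-34129845711 / 7285000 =-4684.95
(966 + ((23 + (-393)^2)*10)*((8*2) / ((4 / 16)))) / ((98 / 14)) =98863046 / 7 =14123292.29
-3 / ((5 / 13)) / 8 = -39 / 40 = -0.98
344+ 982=1326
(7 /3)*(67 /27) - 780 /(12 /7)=-36386 /81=-449.21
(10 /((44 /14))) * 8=25.45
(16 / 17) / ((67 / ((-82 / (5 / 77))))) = -101024 / 5695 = -17.74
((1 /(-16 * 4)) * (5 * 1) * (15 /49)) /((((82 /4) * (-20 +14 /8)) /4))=75 /293314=0.00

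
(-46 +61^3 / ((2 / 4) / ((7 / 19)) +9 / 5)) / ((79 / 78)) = 95271024 / 1343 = 70938.96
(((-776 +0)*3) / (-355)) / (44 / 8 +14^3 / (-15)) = -13968 / 377933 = -0.04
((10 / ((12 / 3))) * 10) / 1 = 25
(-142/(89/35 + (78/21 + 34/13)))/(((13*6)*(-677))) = 2485/8199147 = 0.00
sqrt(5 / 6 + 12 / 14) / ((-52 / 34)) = -17*sqrt(2982) / 1092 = -0.85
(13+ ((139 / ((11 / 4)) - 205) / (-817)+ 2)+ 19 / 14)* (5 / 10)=2081809 / 251636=8.27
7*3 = 21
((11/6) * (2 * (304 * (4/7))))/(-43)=-13376/903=-14.81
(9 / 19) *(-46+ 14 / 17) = -6912 / 323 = -21.40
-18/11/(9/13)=-26/11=-2.36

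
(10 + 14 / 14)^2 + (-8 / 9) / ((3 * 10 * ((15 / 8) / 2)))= 244961 / 2025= 120.97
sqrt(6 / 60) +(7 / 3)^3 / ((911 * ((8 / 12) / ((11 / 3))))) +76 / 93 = sqrt(10) / 10 +1363211 / 1525014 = 1.21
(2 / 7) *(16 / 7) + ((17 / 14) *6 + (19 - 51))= -1179 / 49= -24.06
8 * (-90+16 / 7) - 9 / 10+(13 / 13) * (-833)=-107493 / 70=-1535.61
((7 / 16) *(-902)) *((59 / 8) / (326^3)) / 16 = -186263 / 35477479424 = -0.00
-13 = -13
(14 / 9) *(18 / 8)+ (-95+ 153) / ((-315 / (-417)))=16859 / 210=80.28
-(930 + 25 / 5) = -935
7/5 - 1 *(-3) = 22/5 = 4.40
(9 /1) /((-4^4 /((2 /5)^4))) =-9 /10000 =-0.00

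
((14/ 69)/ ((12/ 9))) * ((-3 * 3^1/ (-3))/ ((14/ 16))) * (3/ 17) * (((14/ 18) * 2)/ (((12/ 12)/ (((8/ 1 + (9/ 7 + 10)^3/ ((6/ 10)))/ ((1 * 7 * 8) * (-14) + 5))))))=-19787416/ 44774583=-0.44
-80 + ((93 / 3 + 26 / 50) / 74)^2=-68294764 / 855625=-79.82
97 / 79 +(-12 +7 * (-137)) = -76612 / 79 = -969.77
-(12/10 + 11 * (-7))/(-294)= -379/1470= -0.26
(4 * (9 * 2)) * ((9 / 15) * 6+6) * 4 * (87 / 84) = 100224 / 35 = 2863.54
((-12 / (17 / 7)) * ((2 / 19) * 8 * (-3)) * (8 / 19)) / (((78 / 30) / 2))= 322560 / 79781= 4.04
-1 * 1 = -1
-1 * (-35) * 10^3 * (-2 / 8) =-8750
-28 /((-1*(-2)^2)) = 7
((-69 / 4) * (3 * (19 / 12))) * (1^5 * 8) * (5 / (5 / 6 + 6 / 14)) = -137655 / 53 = -2597.26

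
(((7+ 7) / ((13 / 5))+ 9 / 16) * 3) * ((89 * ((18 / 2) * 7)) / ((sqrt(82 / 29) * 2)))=20807577 * sqrt(2378) / 34112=29745.43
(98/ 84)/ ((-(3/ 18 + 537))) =-7/ 3223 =-0.00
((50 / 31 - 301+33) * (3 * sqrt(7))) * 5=-123870 * sqrt(7) / 31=-10571.91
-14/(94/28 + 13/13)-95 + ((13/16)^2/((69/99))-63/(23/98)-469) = -299797787/359168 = -834.70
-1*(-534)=534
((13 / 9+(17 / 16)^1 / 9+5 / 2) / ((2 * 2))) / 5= 0.20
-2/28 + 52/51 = 677/714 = 0.95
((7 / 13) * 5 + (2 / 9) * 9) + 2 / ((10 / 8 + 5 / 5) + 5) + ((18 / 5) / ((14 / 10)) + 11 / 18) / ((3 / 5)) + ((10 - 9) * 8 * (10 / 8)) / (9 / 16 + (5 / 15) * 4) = 2215559 / 142506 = 15.55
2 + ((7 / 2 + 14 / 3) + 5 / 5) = 67 / 6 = 11.17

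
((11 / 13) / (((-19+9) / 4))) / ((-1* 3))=22 / 195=0.11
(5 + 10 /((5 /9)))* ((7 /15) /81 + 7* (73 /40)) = 2857267 /9720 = 293.96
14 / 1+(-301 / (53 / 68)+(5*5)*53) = 50499 / 53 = 952.81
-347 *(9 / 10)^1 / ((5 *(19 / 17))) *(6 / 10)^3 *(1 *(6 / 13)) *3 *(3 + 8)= -141912243 / 771875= -183.85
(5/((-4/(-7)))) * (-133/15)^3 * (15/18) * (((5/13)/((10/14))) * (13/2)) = -115279213/6480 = -17790.00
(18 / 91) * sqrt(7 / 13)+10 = 18 * sqrt(91) / 1183+10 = 10.15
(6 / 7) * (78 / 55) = 468 / 385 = 1.22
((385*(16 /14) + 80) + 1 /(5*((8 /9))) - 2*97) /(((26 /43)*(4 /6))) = 1683321 /2080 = 809.29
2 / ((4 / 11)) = 11 / 2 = 5.50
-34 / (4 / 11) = -187 / 2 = -93.50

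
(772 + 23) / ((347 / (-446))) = -354570 / 347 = -1021.82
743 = 743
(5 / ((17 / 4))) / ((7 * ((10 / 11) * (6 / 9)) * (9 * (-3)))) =-11 / 1071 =-0.01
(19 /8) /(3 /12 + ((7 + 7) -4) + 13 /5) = 95 /514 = 0.18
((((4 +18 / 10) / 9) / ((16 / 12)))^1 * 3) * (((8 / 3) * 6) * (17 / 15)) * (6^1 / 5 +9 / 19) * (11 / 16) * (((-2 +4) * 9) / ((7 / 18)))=23280939 / 16625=1400.36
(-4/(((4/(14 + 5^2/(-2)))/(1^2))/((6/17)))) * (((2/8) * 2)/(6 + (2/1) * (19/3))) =-27/1904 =-0.01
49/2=24.50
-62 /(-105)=62 /105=0.59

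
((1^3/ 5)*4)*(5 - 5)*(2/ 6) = 0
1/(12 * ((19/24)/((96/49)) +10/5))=192/5539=0.03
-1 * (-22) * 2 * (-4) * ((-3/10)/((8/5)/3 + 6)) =396/49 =8.08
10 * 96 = 960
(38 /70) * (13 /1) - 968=-33633 /35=-960.94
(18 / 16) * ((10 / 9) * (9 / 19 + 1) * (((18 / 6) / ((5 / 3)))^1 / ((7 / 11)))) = 99 / 19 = 5.21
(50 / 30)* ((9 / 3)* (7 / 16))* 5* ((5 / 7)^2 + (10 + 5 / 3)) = 22375 / 168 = 133.18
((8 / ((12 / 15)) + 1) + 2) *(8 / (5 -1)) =26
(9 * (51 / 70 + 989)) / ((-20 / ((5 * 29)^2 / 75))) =-174795963 / 1400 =-124854.26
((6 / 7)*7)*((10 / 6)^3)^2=31250 / 243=128.60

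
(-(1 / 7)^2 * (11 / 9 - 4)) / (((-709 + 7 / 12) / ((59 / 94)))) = -2950 / 58733409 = -0.00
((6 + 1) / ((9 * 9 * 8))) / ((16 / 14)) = 49 / 5184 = 0.01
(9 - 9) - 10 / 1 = -10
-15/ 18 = -5/ 6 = -0.83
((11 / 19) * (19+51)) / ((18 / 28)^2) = 150920 / 1539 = 98.06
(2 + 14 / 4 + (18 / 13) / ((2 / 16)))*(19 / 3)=8189 / 78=104.99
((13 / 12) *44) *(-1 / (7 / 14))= -286 / 3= -95.33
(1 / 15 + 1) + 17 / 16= 511 / 240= 2.13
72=72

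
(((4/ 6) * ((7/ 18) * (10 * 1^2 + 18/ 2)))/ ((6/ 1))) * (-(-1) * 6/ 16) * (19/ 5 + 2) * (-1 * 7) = -26999/ 2160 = -12.50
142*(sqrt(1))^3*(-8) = -1136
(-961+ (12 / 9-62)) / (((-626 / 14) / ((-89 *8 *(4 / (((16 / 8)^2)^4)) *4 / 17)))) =-59.81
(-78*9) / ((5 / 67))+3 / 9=-141097 / 15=-9406.47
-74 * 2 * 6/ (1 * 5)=-888/ 5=-177.60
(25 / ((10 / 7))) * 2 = 35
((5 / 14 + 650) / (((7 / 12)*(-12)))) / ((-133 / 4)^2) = -72840 / 866761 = -0.08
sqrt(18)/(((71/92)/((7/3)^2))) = 4508* sqrt(2)/213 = 29.93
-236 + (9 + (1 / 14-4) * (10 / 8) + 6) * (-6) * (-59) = 93397 / 28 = 3335.61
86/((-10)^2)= 43/50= 0.86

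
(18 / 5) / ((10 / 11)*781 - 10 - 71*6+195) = 0.01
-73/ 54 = -1.35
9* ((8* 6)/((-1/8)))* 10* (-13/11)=40843.64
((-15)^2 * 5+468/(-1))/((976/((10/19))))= 3285/9272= 0.35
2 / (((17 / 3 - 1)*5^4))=3 / 4375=0.00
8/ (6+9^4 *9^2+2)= 8/ 531449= 0.00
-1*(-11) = 11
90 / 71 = 1.27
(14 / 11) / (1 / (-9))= -126 / 11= -11.45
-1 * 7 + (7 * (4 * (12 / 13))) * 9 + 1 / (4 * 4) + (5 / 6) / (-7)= 985241 / 4368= 225.56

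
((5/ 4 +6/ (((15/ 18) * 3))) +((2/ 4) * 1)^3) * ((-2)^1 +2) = 0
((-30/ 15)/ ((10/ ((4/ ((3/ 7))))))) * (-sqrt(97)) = 18.38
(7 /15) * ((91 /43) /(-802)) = -637 /517290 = -0.00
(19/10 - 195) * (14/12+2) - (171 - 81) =-42089/60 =-701.48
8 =8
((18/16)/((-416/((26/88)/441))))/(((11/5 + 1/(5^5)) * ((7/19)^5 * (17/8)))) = -7737809375/135541948405248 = -0.00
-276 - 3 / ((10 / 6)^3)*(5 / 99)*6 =-75954 / 275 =-276.20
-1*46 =-46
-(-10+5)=5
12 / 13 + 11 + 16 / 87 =13693 / 1131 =12.11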